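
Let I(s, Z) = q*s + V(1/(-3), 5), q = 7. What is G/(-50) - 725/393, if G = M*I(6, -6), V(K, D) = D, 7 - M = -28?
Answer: -136547/3930 ≈ -34.745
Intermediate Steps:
M = 35 (M = 7 - 1*(-28) = 7 + 28 = 35)
I(s, Z) = 5 + 7*s (I(s, Z) = 7*s + 5 = 5 + 7*s)
G = 1645 (G = 35*(5 + 7*6) = 35*(5 + 42) = 35*47 = 1645)
G/(-50) - 725/393 = 1645/(-50) - 725/393 = 1645*(-1/50) - 725*1/393 = -329/10 - 725/393 = -136547/3930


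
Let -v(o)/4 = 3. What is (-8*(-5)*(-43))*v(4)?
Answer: 20640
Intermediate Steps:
v(o) = -12 (v(o) = -4*3 = -12)
(-8*(-5)*(-43))*v(4) = (-8*(-5)*(-43))*(-12) = (40*(-43))*(-12) = -1720*(-12) = 20640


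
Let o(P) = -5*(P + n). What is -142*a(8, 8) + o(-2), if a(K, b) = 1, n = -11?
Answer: -77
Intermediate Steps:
o(P) = 55 - 5*P (o(P) = -5*(P - 11) = -5*(-11 + P) = 55 - 5*P)
-142*a(8, 8) + o(-2) = -142*1 + (55 - 5*(-2)) = -142 + (55 + 10) = -142 + 65 = -77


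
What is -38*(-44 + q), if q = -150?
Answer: 7372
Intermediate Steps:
-38*(-44 + q) = -38*(-44 - 150) = -38*(-194) = 7372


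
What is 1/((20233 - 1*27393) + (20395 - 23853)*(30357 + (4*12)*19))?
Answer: -1/108135362 ≈ -9.2477e-9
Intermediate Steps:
1/((20233 - 1*27393) + (20395 - 23853)*(30357 + (4*12)*19)) = 1/((20233 - 27393) - 3458*(30357 + 48*19)) = 1/(-7160 - 3458*(30357 + 912)) = 1/(-7160 - 3458*31269) = 1/(-7160 - 108128202) = 1/(-108135362) = -1/108135362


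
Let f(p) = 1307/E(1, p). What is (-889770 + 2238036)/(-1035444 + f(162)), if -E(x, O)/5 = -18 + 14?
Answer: -26965320/20707573 ≈ -1.3022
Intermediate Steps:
E(x, O) = 20 (E(x, O) = -5*(-18 + 14) = -5*(-4) = 20)
f(p) = 1307/20
(-889770 + 2238036)/(-1035444 + f(162)) = (-889770 + 2238036)/(-1035444 + 1307/20) = 1348266/(-20707573/20) = 1348266*(-20/20707573) = -26965320/20707573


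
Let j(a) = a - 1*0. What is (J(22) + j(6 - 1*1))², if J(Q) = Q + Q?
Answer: 2401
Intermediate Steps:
J(Q) = 2*Q
j(a) = a (j(a) = a + 0 = a)
(J(22) + j(6 - 1*1))² = (2*22 + (6 - 1*1))² = (44 + (6 - 1))² = (44 + 5)² = 49² = 2401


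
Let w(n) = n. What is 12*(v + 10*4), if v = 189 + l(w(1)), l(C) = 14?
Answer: 2916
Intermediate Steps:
v = 203 (v = 189 + 14 = 203)
12*(v + 10*4) = 12*(203 + 10*4) = 12*(203 + 40) = 12*243 = 2916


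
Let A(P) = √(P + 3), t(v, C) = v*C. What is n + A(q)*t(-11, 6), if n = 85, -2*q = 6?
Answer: 85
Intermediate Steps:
q = -3 (q = -½*6 = -3)
t(v, C) = C*v
A(P) = √(3 + P)
n + A(q)*t(-11, 6) = 85 + √(3 - 3)*(6*(-11)) = 85 + √0*(-66) = 85 + 0*(-66) = 85 + 0 = 85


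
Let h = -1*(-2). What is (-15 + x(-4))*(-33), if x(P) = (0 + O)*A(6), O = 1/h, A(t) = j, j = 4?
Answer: 429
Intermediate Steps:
h = 2
A(t) = 4
O = 1/2 ≈ 0.50000
x(P) = 2 (x(P) = (0 + 1/2)*4 = (1/2)*4 = 2)
(-15 + x(-4))*(-33) = (-15 + 2)*(-33) = -13*(-33) = 429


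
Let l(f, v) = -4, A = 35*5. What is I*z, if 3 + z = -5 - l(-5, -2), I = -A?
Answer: 700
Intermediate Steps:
A = 175
I = -175 (I = -1*175 = -175)
z = -4 (z = -3 + (-5 - 1*(-4)) = -3 + (-5 + 4) = -3 - 1 = -4)
I*z = -175*(-4) = 700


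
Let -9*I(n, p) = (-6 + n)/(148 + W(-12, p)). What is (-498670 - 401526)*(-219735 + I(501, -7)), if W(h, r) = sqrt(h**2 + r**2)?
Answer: 4294542304746100/21711 - 49510780*sqrt(193)/21711 ≈ 1.9780e+11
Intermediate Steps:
I(n, p) = -(-6 + n)/(9*(148 + sqrt(144 + p**2))) (I(n, p) = -(-6 + n)/(9*(148 + sqrt((-12)**2 + p**2))) = -(-6 + n)/(9*(148 + sqrt(144 + p**2))))
(-498670 - 401526)*(-219735 + I(501, -7)) = (-498670 - 401526)*(-219735 + (6 - 1*501)/(9*(148 + sqrt(144 + (-7)**2)))) = -900196*(-219735 + (6 - 501)/(9*(148 + sqrt(144 + 49)))) = -900196*(-219735 + (1/9)*(-495)/(148 + sqrt(193))) = -900196*(-219735 - 55/(148 + sqrt(193))) = 197804568060 + 49510780/(148 + sqrt(193))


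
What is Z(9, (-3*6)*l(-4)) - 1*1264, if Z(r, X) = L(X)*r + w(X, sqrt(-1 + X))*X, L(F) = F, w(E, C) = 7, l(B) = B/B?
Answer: -1552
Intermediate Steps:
l(B) = 1
Z(r, X) = 7*X + X*r (Z(r, X) = X*r + 7*X = 7*X + X*r)
Z(9, (-3*6)*l(-4)) - 1*1264 = (-3*6*1)*(7 + 9) - 1*1264 = -18*1*16 - 1264 = -18*16 - 1264 = -288 - 1264 = -1552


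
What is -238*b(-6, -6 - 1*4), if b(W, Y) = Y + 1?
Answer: 2142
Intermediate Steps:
b(W, Y) = 1 + Y
-238*b(-6, -6 - 1*4) = -238*(1 + (-6 - 1*4)) = -238*(1 + (-6 - 4)) = -238*(1 - 10) = -238*(-9) = 2142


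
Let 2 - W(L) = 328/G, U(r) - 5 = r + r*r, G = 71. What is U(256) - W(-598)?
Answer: 4671773/71 ≈ 65800.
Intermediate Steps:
U(r) = 5 + r + r² (U(r) = 5 + (r + r*r) = 5 + (r + r²) = 5 + r + r²)
W(L) = -186/71 (W(L) = 2 - 328/71 = -186/71)
U(256) - W(-598) = (5 + 256 + 256²) - 1*(-186/71) = (5 + 256 + 65536) + 186/71 = 65797 + 186/71 = 4671773/71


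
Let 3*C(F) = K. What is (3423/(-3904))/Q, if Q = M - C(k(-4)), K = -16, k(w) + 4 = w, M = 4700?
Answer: -10269/55108864 ≈ -0.00018634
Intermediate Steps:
k(w) = -4 + w
C(F) = -16/3 (C(F) = (1/3)*(-16) = -16/3)
Q = 14116/3 (Q = 4700 - 1*(-16/3) = 4700 + 16/3 = 14116/3 ≈ 4705.3)
(3423/(-3904))/Q = (3423/(-3904))/(14116/3) = (3423*(-1/3904))*(3/14116) = -3423/3904*3/14116 = -10269/55108864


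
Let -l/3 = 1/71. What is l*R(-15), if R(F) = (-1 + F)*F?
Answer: -720/71 ≈ -10.141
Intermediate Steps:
l = -3/71 ≈ -0.042253
R(F) = F*(-1 + F)
l*R(-15) = -(-45)*(-1 - 15)/71 = -(-45)*(-16)/71 = -3/71*240 = -720/71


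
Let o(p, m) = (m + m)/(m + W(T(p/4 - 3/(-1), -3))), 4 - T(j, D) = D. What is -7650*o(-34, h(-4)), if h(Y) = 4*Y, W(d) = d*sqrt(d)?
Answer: 1305600/29 + 571200*sqrt(7)/29 ≈ 97133.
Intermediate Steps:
T(j, D) = 4 - D
W(d) = d**(3/2)
o(p, m) = 2*m/(m + 7*sqrt(7)) (o(p, m) = (m + m)/(m + (4 - 1*(-3))**(3/2)) = (2*m)/(m + (4 + 3)**(3/2)) = (2*m)/(m + 7**(3/2)) = (2*m)/(m + 7*sqrt(7)) = 2*m/(m + 7*sqrt(7)))
-7650*o(-34, h(-4)) = -15300*4*(-4)/(4*(-4) + 7*sqrt(7)) = -15300*(-16)/(-16 + 7*sqrt(7)) = -(-244800)/(-16 + 7*sqrt(7)) = 244800/(-16 + 7*sqrt(7))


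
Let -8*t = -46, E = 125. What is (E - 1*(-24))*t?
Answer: 3427/4 ≈ 856.75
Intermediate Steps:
t = 23/4 (t = -⅛*(-46) = 23/4 ≈ 5.7500)
(E - 1*(-24))*t = (125 - 1*(-24))*(23/4) = (125 + 24)*(23/4) = 149*(23/4) = 3427/4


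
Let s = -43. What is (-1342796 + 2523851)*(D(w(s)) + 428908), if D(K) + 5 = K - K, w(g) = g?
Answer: 506558032665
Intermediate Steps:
D(K) = -5 (D(K) = -5 + (K - K) = -5 + 0 = -5)
(-1342796 + 2523851)*(D(w(s)) + 428908) = (-1342796 + 2523851)*(-5 + 428908) = 1181055*428903 = 506558032665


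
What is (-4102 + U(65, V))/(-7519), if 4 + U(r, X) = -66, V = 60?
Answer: 4172/7519 ≈ 0.55486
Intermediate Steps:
U(r, X) = -70 (U(r, X) = -4 - 66 = -70)
(-4102 + U(65, V))/(-7519) = (-4102 - 70)/(-7519) = -4172*(-1/7519) = 4172/7519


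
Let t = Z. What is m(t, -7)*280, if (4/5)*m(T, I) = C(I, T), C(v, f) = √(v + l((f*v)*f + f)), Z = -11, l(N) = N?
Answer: 350*I*√865 ≈ 10294.0*I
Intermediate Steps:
C(v, f) = √(f + v + v*f²) (C(v, f) = √(v + ((f*v)*f + f)) = √(v + (v*f² + f)) = √(v + (f + v*f²)) = √(f + v + v*f²))
t = -11
m(T, I) = 5*√(I + T*(1 + I*T))/4 (m(T, I) = 5*√(I + T*(1 + T*I))/4 = 5*√(I + T*(1 + I*T))/4)
m(t, -7)*280 = (5*√(-7 - 11*(1 - 7*(-11)))/4)*280 = (5*√(-7 - 11*(1 + 77))/4)*280 = (5*√(-7 - 11*78)/4)*280 = (5*√(-7 - 858)/4)*280 = (5*√(-865)/4)*280 = (5*(I*√865)/4)*280 = (5*I*√865/4)*280 = 350*I*√865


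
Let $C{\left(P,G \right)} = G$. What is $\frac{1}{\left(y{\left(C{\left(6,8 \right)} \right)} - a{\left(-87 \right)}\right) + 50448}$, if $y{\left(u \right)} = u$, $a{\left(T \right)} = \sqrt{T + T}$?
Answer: $\frac{25228}{1272904055} + \frac{i \sqrt{174}}{2545808110} \approx 1.9819 \cdot 10^{-5} + 5.1814 \cdot 10^{-9} i$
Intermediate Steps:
$a{\left(T \right)} = \sqrt{2} \sqrt{T}$ ($a{\left(T \right)} = \sqrt{2 T} = \sqrt{2} \sqrt{T}$)
$\frac{1}{\left(y{\left(C{\left(6,8 \right)} \right)} - a{\left(-87 \right)}\right) + 50448} = \frac{1}{\left(8 - \sqrt{2} \sqrt{-87}\right) + 50448} = \frac{1}{\left(8 - \sqrt{2} i \sqrt{87}\right) + 50448} = \frac{1}{\left(8 - i \sqrt{174}\right) + 50448} = \frac{1}{50456 - i \sqrt{174}}$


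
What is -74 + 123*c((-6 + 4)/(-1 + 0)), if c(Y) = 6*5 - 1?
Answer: 3493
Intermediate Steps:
c(Y) = 29 (c(Y) = 30 - 1 = 29)
-74 + 123*c((-6 + 4)/(-1 + 0)) = -74 + 123*29 = -74 + 3567 = 3493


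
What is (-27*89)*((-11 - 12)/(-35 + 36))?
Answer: 55269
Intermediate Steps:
(-27*89)*((-11 - 12)/(-35 + 36)) = -(-55269)/1 = -(-55269) = -2403*(-23) = 55269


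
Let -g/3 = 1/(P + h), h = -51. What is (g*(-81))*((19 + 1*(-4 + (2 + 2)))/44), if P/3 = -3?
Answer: -1539/880 ≈ -1.7489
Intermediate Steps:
P = -9 (P = 3*(-3) = -9)
g = 1/20 (g = -3/(-9 - 51) = -3/(-60) = -3*(-1/60) = 1/20 ≈ 0.050000)
(g*(-81))*((19 + 1*(-4 + (2 + 2)))/44) = ((1/20)*(-81))*((19 + 1*(-4 + (2 + 2)))/44) = -81*(19 + 1*(-4 + 4))/(20*44) = -81*(19 + 1*0)/(20*44) = -81*(19 + 0)/(20*44) = -1539/(20*44) = -81/20*19/44 = -1539/880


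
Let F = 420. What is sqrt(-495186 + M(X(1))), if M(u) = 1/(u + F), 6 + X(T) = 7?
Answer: I*sqrt(87767261405)/421 ≈ 703.69*I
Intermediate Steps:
X(T) = 1 (X(T) = -6 + 7 = 1)
M(u) = 1/(420 + u) (M(u) = 1/(u + 420) = 1/(420 + u))
sqrt(-495186 + M(X(1))) = sqrt(-495186 + 1/(420 + 1)) = sqrt(-495186 + 1/421) = sqrt(-208473305/421) = I*sqrt(87767261405)/421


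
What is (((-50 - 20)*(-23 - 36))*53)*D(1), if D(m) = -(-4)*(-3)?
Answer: -2626680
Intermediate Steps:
D(m) = -12 (D(m) = -1*12 = -12)
(((-50 - 20)*(-23 - 36))*53)*D(1) = (((-50 - 20)*(-23 - 36))*53)*(-12) = (-70*(-59)*53)*(-12) = (4130*53)*(-12) = 218890*(-12) = -2626680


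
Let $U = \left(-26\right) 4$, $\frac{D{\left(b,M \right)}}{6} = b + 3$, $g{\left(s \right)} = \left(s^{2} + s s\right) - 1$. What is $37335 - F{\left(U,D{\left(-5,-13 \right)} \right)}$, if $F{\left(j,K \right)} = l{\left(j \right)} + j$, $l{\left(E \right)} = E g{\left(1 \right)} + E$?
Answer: $37647$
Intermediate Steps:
$g{\left(s \right)} = -1 + 2 s^{2}$ ($g{\left(s \right)} = \left(s^{2} + s^{2}\right) - 1 = 2 s^{2} - 1 = -1 + 2 s^{2}$)
$l{\left(E \right)} = 2 E$ ($l{\left(E \right)} = E \left(-1 + 2 \cdot 1^{2}\right) + E = E \left(-1 + 2 \cdot 1\right) + E = E \left(-1 + 2\right) + E = E 1 + E = E + E = 2 E$)
$D{\left(b,M \right)} = 18 + 6 b$ ($D{\left(b,M \right)} = 6 \left(b + 3\right) = 6 \left(3 + b\right) = 18 + 6 b$)
$U = -104$
$F{\left(j,K \right)} = 3 j$ ($F{\left(j,K \right)} = 2 j + j = 3 j$)
$37335 - F{\left(U,D{\left(-5,-13 \right)} \right)} = 37335 - 3 \left(-104\right) = 37335 - -312 = 37335 + 312 = 37647$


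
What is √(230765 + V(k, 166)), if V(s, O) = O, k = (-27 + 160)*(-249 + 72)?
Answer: 9*√2851 ≈ 480.55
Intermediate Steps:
k = -23541 (k = 133*(-177) = -23541)
√(230765 + V(k, 166)) = √(230765 + 166) = √230931 = 9*√2851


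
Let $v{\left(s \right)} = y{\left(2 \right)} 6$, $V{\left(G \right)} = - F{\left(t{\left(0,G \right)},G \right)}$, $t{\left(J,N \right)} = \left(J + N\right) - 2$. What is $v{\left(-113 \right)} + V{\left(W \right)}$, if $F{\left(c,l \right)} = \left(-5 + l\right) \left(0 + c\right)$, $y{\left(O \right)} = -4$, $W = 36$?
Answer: $-1078$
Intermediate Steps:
$t{\left(J,N \right)} = -2 + J + N$
$F{\left(c,l \right)} = c \left(-5 + l\right)$ ($F{\left(c,l \right)} = \left(-5 + l\right) c = c \left(-5 + l\right)$)
$V{\left(G \right)} = - \left(-5 + G\right) \left(-2 + G\right)$ ($V{\left(G \right)} = - \left(-2 + 0 + G\right) \left(-5 + G\right) = - \left(-2 + G\right) \left(-5 + G\right) = - \left(-5 + G\right) \left(-2 + G\right)$)
$v{\left(s \right)} = -24$ ($v{\left(s \right)} = \left(-4\right) 6 = -24$)
$v{\left(-113 \right)} + V{\left(W \right)} = -24 - \left(-5 + 36\right) \left(-2 + 36\right) = -24 - 31 \cdot 34 = -24 - 1054 = -1078$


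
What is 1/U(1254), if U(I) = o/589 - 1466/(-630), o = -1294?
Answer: 185535/24127 ≈ 7.6899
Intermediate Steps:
U(I) = 24127/185535 (U(I) = -1294/589 - 1466/(-630) = -1294*1/589 - 1466*(-1/630) = -1294/589 + 733/315 = 24127/185535)
1/U(1254) = 1/(24127/185535) = 185535/24127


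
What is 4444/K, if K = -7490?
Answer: -2222/3745 ≈ -0.59332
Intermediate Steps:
4444/K = 4444/(-7490) = 4444*(-1/7490) = -2222/3745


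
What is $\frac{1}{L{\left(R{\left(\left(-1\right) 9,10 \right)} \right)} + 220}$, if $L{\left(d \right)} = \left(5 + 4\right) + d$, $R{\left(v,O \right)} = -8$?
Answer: $\frac{1}{221} \approx 0.0045249$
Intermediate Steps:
$L{\left(d \right)} = 9 + d$
$\frac{1}{L{\left(R{\left(\left(-1\right) 9,10 \right)} \right)} + 220} = \frac{1}{\left(9 - 8\right) + 220} = \frac{1}{1 + 220} = \frac{1}{221}$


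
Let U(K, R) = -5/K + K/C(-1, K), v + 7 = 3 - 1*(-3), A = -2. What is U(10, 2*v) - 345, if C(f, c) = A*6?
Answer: -1039/3 ≈ -346.33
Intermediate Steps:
C(f, c) = -12 (C(f, c) = -2*6 = -12)
v = -1 (v = -7 + (3 - 1*(-3)) = -7 + (3 + 3) = -7 + 6 = -1)
U(K, R) = -5/K - K/12 (U(K, R) = -5/K + K/(-12) = -5/K + K*(-1/12) = -5/K - K/12)
U(10, 2*v) - 345 = (-5/10 - 1/12*10) - 345 = (-5*⅒ - ⅚) - 345 = (-½ - ⅚) - 345 = -4/3 - 345 = -1039/3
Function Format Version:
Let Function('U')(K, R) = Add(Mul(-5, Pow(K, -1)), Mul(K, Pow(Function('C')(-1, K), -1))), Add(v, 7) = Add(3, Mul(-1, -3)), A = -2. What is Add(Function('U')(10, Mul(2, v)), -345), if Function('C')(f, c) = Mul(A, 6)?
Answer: Rational(-1039, 3) ≈ -346.33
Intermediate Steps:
Function('C')(f, c) = -12 (Function('C')(f, c) = Mul(-2, 6) = -12)
v = -1 (v = Add(-7, Add(3, Mul(-1, -3))) = Add(-7, Add(3, 3)) = Add(-7, 6) = -1)
Function('U')(K, R) = Add(Mul(-5, Pow(K, -1)), Mul(Rational(-1, 12), K)) (Function('U')(K, R) = Add(Mul(-5, Pow(K, -1)), Mul(K, Pow(-12, -1))) = Add(Mul(-5, Pow(K, -1)), Mul(K, Rational(-1, 12))) = Add(Mul(-5, Pow(K, -1)), Mul(Rational(-1, 12), K)))
Add(Function('U')(10, Mul(2, v)), -345) = Add(Add(Mul(-5, Pow(10, -1)), Mul(Rational(-1, 12), 10)), -345) = Add(Add(Mul(-5, Rational(1, 10)), Rational(-5, 6)), -345) = Add(Add(Rational(-1, 2), Rational(-5, 6)), -345) = Add(Rational(-4, 3), -345) = Rational(-1039, 3)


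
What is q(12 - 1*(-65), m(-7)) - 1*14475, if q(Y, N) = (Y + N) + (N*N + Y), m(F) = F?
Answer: -14279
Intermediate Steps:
q(Y, N) = N + N² + 2*Y (q(Y, N) = (N + Y) + (N² + Y) = (N + Y) + (Y + N²) = N + N² + 2*Y)
q(12 - 1*(-65), m(-7)) - 1*14475 = (-7 + (-7)² + 2*(12 - 1*(-65))) - 1*14475 = (-7 + 49 + 2*(12 + 65)) - 14475 = (-7 + 49 + 2*77) - 14475 = (-7 + 49 + 154) - 14475 = 196 - 14475 = -14279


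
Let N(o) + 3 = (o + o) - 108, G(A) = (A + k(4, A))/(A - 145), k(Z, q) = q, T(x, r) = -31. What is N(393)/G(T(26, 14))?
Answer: 59400/31 ≈ 1916.1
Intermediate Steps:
G(A) = 2*A/(-145 + A) (G(A) = (A + A)/(A - 145) = (2*A)/(-145 + A) = 2*A/(-145 + A))
N(o) = -111 + 2*o (N(o) = -3 + ((o + o) - 108) = -3 + (2*o - 108) = -3 + (-108 + 2*o) = -111 + 2*o)
N(393)/G(T(26, 14)) = (-111 + 2*393)/((2*(-31)/(-145 - 31))) = (-111 + 786)/((2*(-31)/(-176))) = 675/((2*(-31)*(-1/176))) = 675/(31/88) = 675*(88/31) = 59400/31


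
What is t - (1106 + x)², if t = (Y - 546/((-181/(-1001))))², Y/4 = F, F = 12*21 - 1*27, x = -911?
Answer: 145938516291/32761 ≈ 4.4546e+6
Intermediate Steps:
F = 225 (F = 252 - 27 = 225)
Y = 900 (Y = 4*225 = 900)
t = 147184253316/32761 (t = (900 - 546/((-181/(-1001))))² = (900 - 546/((-181*(-1/1001))))² = (900 - 546/181/1001)² = (900 - 546*1001/181)² = (900 - 546546/181)² = (-383646/181)² = 147184253316/32761 ≈ 4.4927e+6)
t - (1106 + x)² = 147184253316/32761 - (1106 - 911)² = 147184253316/32761 - 1*195² = 147184253316/32761 - 1*38025 = 147184253316/32761 - 38025 = 145938516291/32761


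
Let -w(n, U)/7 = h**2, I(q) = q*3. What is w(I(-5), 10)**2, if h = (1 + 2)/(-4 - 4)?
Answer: 3969/4096 ≈ 0.96899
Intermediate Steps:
I(q) = 3*q
h = -3/8 (h = 3/(-8) = 3*(-1/8) = -3/8 ≈ -0.37500)
w(n, U) = -63/64 (w(n, U) = -7*(-3/8)**2 = -7*9/64 = -63/64)
w(I(-5), 10)**2 = (-63/64)**2 = 3969/4096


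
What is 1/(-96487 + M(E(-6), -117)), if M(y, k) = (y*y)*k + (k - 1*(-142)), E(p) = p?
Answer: -1/100674 ≈ -9.9331e-6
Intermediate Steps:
M(y, k) = 142 + k + k*y² (M(y, k) = y²*k + (k + 142) = k*y² + (142 + k) = 142 + k + k*y²)
1/(-96487 + M(E(-6), -117)) = 1/(-96487 + (142 - 117 - 117*(-6)²)) = 1/(-96487 + (142 - 117 - 117*36)) = 1/(-96487 + (142 - 117 - 4212)) = 1/(-96487 - 4187) = 1/(-100674) = -1/100674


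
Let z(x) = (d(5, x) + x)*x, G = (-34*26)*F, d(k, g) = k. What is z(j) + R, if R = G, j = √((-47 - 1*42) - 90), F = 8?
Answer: -7251 + 5*I*√179 ≈ -7251.0 + 66.895*I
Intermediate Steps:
G = -7072 (G = -34*26*8 = -884*8 = -7072)
j = I*√179 (j = √((-47 - 42) - 90) = √(-89 - 90) = √(-179) = I*√179 ≈ 13.379*I)
R = -7072
z(x) = x*(5 + x) (z(x) = (5 + x)*x = x*(5 + x))
z(j) + R = (I*√179)*(5 + I*√179) - 7072 = I*√179*(5 + I*√179) - 7072 = -7072 + I*√179*(5 + I*√179)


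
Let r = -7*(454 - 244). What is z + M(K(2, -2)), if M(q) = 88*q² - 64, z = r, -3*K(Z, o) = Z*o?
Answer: -12398/9 ≈ -1377.6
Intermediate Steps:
K(Z, o) = -Z*o/3
r = -1470 (r = -7*210 = -1470)
z = -1470
M(q) = -64 + 88*q²
z + M(K(2, -2)) = -1470 + (-64 + 88*(-⅓*2*(-2))²) = -1470 + (-64 + 88*(4/3)²) = -1470 + (-64 + 88*(16/9)) = -1470 + (-64 + 1408/9) = -1470 + 832/9 = -12398/9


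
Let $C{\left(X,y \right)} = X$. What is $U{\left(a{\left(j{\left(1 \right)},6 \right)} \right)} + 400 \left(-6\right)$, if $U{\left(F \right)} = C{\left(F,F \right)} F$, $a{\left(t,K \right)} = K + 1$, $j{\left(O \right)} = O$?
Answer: $-2351$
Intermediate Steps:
$a{\left(t,K \right)} = 1 + K$
$U{\left(F \right)} = F^{2}$ ($U{\left(F \right)} = F F = F^{2}$)
$U{\left(a{\left(j{\left(1 \right)},6 \right)} \right)} + 400 \left(-6\right) = \left(1 + 6\right)^{2} + 400 \left(-6\right) = 7^{2} - 2400 = 49 - 2400 = -2351$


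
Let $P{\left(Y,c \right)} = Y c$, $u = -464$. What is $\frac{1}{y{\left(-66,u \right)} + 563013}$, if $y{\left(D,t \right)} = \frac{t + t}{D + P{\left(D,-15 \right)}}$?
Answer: $\frac{231}{130055771} \approx 1.7762 \cdot 10^{-6}$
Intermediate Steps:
$y{\left(D,t \right)} = - \frac{t}{7 D}$ ($y{\left(D,t \right)} = \frac{t + t}{D + D \left(-15\right)} = \frac{2 t}{D - 15 D} = \frac{2 t}{\left(-14\right) D} = 2 t \left(- \frac{1}{14 D}\right) = - \frac{t}{7 D}$)
$\frac{1}{y{\left(-66,u \right)} + 563013} = \frac{1}{\left(- \frac{1}{7}\right) \left(-464\right) \frac{1}{-66} + 563013} = \frac{1}{\left(- \frac{1}{7}\right) \left(-464\right) \left(- \frac{1}{66}\right) + 563013} = \frac{1}{- \frac{232}{231} + 563013} = \frac{1}{\frac{130055771}{231}} = \frac{231}{130055771}$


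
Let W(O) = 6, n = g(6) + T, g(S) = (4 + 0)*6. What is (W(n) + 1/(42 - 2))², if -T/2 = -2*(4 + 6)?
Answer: 58081/1600 ≈ 36.301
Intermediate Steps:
g(S) = 24 (g(S) = 4*6 = 24)
T = 40 (T = -(-4)*(4 + 6) = -(-4)*10 = -2*(-20) = 40)
n = 64 (n = 24 + 40 = 64)
(W(n) + 1/(42 - 2))² = (6 + 1/(42 - 2))² = (6 + 1/40)² = (241/40)² = 58081/1600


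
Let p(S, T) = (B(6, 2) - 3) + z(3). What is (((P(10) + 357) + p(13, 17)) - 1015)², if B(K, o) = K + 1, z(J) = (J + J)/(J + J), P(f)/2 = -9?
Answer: 450241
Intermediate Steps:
P(f) = -18 (P(f) = 2*(-9) = -18)
z(J) = 1 (z(J) = (2*J)/((2*J)) = (2*J)*(1/(2*J)) = 1)
B(K, o) = 1 + K
p(S, T) = 5 (p(S, T) = ((1 + 6) - 3) + 1 = (7 - 3) + 1 = 4 + 1 = 5)
(((P(10) + 357) + p(13, 17)) - 1015)² = (((-18 + 357) + 5) - 1015)² = ((339 + 5) - 1015)² = (344 - 1015)² = (-671)² = 450241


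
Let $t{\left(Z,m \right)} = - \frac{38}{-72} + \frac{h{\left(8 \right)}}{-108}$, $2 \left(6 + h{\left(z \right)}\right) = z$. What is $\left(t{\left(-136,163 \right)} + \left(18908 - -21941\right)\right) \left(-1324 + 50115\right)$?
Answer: $\frac{215253743041}{108} \approx 1.9931 \cdot 10^{9}$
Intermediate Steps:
$h{\left(z \right)} = -6 + \frac{z}{2}$
$t{\left(Z,m \right)} = \frac{59}{108}$ ($t{\left(Z,m \right)} = - \frac{38}{-72} + \frac{-6 + \frac{1}{2} \cdot 8}{-108} = \left(-38\right) \left(- \frac{1}{72}\right) + \left(-6 + 4\right) \left(- \frac{1}{108}\right) = \frac{19}{36} - - \frac{1}{54} = \frac{19}{36} + \frac{1}{54} = \frac{59}{108}$)
$\left(t{\left(-136,163 \right)} + \left(18908 - -21941\right)\right) \left(-1324 + 50115\right) = \left(\frac{59}{108} + \left(18908 - -21941\right)\right) \left(-1324 + 50115\right) = \left(\frac{59}{108} + \left(18908 + 21941\right)\right) 48791 = \left(\frac{59}{108} + 40849\right) 48791 = \frac{4411751}{108} \cdot 48791 = \frac{215253743041}{108}$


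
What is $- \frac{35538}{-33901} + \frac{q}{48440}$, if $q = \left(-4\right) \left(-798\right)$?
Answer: $\frac{32672727}{29324365} \approx 1.1142$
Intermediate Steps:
$q = 3192$
$- \frac{35538}{-33901} + \frac{q}{48440} = - \frac{35538}{-33901} + \frac{3192}{48440} = \left(-35538\right) \left(- \frac{1}{33901}\right) + 3192 \cdot \frac{1}{48440} = \frac{35538}{33901} + \frac{57}{865} = \frac{32672727}{29324365}$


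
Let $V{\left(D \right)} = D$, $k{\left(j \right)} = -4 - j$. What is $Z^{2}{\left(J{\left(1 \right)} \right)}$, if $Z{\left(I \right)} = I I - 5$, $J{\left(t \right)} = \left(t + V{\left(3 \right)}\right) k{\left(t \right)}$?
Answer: $156025$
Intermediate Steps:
$J{\left(t \right)} = \left(-4 - t\right) \left(3 + t\right)$ ($J{\left(t \right)} = \left(t + 3\right) \left(-4 - t\right) = \left(3 + t\right) \left(-4 - t\right) = \left(-4 - t\right) \left(3 + t\right)$)
$Z{\left(I \right)} = -5 + I^{2}$ ($Z{\left(I \right)} = I^{2} - 5 = -5 + I^{2}$)
$Z^{2}{\left(J{\left(1 \right)} \right)} = \left(-5 + \left(- \left(3 + 1\right) \left(4 + 1\right)\right)^{2}\right)^{2} = \left(-5 + \left(\left(-1\right) 4 \cdot 5\right)^{2}\right)^{2} = \left(-5 + \left(-20\right)^{2}\right)^{2} = \left(-5 + 400\right)^{2} = 395^{2} = 156025$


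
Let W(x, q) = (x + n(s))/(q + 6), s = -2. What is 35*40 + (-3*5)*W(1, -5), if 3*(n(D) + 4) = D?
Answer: 1455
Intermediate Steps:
n(D) = -4 + D/3
W(x, q) = (-14/3 + x)/(6 + q) (W(x, q) = (x + (-4 + (⅓)*(-2)))/(q + 6) = (x + (-4 - ⅔))/(6 + q) = (x - 14/3)/(6 + q) = (-14/3 + x)/(6 + q))
35*40 + (-3*5)*W(1, -5) = 35*40 + (-3*5)*((-14/3 + 1)/(6 - 5)) = 1400 - 15*(-11)/(1*3) = 1400 - 15*(-11)/3 = 1400 - 15*(-11/3) = 1400 + 55 = 1455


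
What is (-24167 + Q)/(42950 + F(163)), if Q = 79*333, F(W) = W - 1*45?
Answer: 535/10767 ≈ 0.049689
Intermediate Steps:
F(W) = -45 + W (F(W) = W - 45 = -45 + W)
Q = 26307
(-24167 + Q)/(42950 + F(163)) = (-24167 + 26307)/(42950 + (-45 + 163)) = 2140/(42950 + 118) = 2140/43068 = 2140*(1/43068) = 535/10767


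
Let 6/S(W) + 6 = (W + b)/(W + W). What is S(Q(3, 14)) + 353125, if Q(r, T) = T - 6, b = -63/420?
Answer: 622557455/1763 ≈ 3.5312e+5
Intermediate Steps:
b = -3/20 (b = -63*1/420 = -3/20 ≈ -0.15000)
Q(r, T) = -6 + T
S(W) = 6/(-6 + (-3/20 + W)/(2*W)) (S(W) = 6/(-6 + (W - 3/20)/(W + W)) = 6/(-6 + (-3/20 + W)/((2*W))) = 6/(-6 + (-3/20 + W)*(1/(2*W))) = 6/(-6 + (-3/20 + W)/(2*W)))
S(Q(3, 14)) + 353125 = -240*(-6 + 14)/(3 + 220*(-6 + 14)) + 353125 = -240*8/(3 + 220*8) + 353125 = -240*8/(3 + 1760) + 353125 = -240*8/1763 + 353125 = -240*8*1/1763 + 353125 = -1920/1763 + 353125 = 622557455/1763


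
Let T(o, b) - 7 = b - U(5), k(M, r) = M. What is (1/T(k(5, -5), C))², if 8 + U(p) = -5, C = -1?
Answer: 1/361 ≈ 0.0027701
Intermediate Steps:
U(p) = -13 (U(p) = -8 - 5 = -13)
T(o, b) = 20 + b (T(o, b) = 7 + (b - 1*(-13)) = 7 + (b + 13) = 7 + (13 + b) = 20 + b)
(1/T(k(5, -5), C))² = (1/(20 - 1))² = (1/19)² = 1/361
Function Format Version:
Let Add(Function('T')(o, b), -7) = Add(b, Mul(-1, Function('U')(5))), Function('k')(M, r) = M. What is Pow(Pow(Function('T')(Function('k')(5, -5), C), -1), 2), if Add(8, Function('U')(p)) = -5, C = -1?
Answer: Rational(1, 361) ≈ 0.0027701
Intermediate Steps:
Function('U')(p) = -13 (Function('U')(p) = Add(-8, -5) = -13)
Function('T')(o, b) = Add(20, b) (Function('T')(o, b) = Add(7, Add(b, Mul(-1, -13))) = Add(7, Add(b, 13)) = Add(7, Add(13, b)) = Add(20, b))
Pow(Pow(Function('T')(Function('k')(5, -5), C), -1), 2) = Pow(Pow(Add(20, -1), -1), 2) = Pow(Pow(19, -1), 2) = Pow(Rational(1, 19), 2) = Rational(1, 361)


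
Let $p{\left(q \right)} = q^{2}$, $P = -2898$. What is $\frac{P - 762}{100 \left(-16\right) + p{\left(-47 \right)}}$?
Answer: $- \frac{1220}{203} \approx -6.0098$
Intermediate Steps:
$\frac{P - 762}{100 \left(-16\right) + p{\left(-47 \right)}} = \frac{-2898 - 762}{100 \left(-16\right) + \left(-47\right)^{2}} = - \frac{3660}{-1600 + 2209} = - \frac{3660}{609} = \left(-3660\right) \frac{1}{609} = - \frac{1220}{203}$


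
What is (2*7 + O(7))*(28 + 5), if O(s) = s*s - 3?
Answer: 1980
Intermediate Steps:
O(s) = -3 + s² (O(s) = s² - 3 = -3 + s²)
(2*7 + O(7))*(28 + 5) = (2*7 + (-3 + 7²))*(28 + 5) = (14 + (-3 + 49))*33 = (14 + 46)*33 = 60*33 = 1980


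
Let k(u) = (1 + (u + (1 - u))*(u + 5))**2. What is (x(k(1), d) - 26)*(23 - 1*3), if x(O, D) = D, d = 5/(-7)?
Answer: -3740/7 ≈ -534.29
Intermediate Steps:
d = -5/7 (d = 5*(-1/7) = -5/7 ≈ -0.71429)
k(u) = (6 + u)**2 (k(u) = (1 + 1*(5 + u))**2 = (1 + (5 + u))**2 = (6 + u)**2)
(x(k(1), d) - 26)*(23 - 1*3) = (-5/7 - 26)*(23 - 1*3) = -187*(23 - 3)/7 = -187/7*20 = -3740/7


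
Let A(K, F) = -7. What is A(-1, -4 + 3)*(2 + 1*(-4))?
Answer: 14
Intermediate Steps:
A(-1, -4 + 3)*(2 + 1*(-4)) = -7*(2 + 1*(-4)) = -7*(2 - 4) = -7*(-2) = 14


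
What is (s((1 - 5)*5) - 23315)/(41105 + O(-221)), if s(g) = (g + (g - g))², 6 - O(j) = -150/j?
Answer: -5064215/9085381 ≈ -0.55740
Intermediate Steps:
O(j) = 6 + 150/j (O(j) = 6 - (-150)/j = 6 + 150/j)
s(g) = g² (s(g) = (g + 0)² = g²)
(s((1 - 5)*5) - 23315)/(41105 + O(-221)) = (((1 - 5)*5)² - 23315)/(41105 + (6 + 150/(-221))) = ((-4*5)² - 23315)/(41105 + (6 + 150*(-1/221))) = ((-20)² - 23315)/(41105 + (6 - 150/221)) = (400 - 23315)/(41105 + 1176/221) = -22915/9085381/221 = -22915*221/9085381 = -5064215/9085381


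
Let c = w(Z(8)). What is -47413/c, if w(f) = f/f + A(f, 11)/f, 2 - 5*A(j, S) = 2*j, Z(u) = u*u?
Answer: -7586080/97 ≈ -78207.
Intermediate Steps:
Z(u) = u²
A(j, S) = ⅖ - 2*j/5
w(f) = 1 + (⅖ - 2*f/5)/f (w(f) = f/f + (⅖ - 2*f/5)/f = 1 + (⅖ - 2*f/5)/f)
c = 97/160 (c = (2 + 3*8²)/(5*(8²)) = (⅕)*(2 + 3*64)/64 = (⅕)*(1/64)*(2 + 192) = (⅕)*(1/64)*194 = 97/160 ≈ 0.60625)
-47413/c = -47413/97/160 = -47413*160/97 = -7586080/97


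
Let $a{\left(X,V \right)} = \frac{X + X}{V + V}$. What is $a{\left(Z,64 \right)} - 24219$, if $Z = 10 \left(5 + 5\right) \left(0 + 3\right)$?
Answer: $- \frac{387429}{16} \approx -24214.0$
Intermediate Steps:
$Z = 300$ ($Z = 10 \cdot 10 \cdot 3 = 10 \cdot 30 = 300$)
$a{\left(X,V \right)} = \frac{X}{V}$ ($a{\left(X,V \right)} = \frac{2 X}{2 V} = 2 X \frac{1}{2 V} = \frac{X}{V}$)
$a{\left(Z,64 \right)} - 24219 = \frac{300}{64} - 24219 = 300 \cdot \frac{1}{64} - 24219 = \frac{75}{16} - 24219 = - \frac{387429}{16}$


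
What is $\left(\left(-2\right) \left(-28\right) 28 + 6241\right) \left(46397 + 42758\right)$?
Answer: $696211395$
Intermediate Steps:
$\left(\left(-2\right) \left(-28\right) 28 + 6241\right) \left(46397 + 42758\right) = \left(56 \cdot 28 + 6241\right) 89155 = \left(1568 + 6241\right) 89155 = 7809 \cdot 89155 = 696211395$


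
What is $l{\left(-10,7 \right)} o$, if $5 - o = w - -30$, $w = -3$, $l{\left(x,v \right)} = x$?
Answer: $220$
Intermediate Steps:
$o = -22$ ($o = 5 - \left(-3 - -30\right) = 5 - \left(-3 + 30\right) = 5 - 27 = -22$)
$l{\left(-10,7 \right)} o = \left(-10\right) \left(-22\right) = 220$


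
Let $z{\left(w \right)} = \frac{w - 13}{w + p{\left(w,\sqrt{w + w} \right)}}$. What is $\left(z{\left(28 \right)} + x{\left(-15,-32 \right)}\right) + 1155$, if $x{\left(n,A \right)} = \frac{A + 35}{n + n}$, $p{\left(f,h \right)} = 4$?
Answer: $\frac{184859}{160} \approx 1155.4$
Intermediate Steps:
$x{\left(n,A \right)} = \frac{35 + A}{2 n}$
$z{\left(w \right)} = \frac{-13 + w}{4 + w}$ ($z{\left(w \right)} = \frac{w - 13}{w + 4} = \frac{-13 + w}{4 + w}$)
$\left(z{\left(28 \right)} + x{\left(-15,-32 \right)}\right) + 1155 = \left(\frac{-13 + 28}{4 + 28} + \frac{35 - 32}{2 \left(-15\right)}\right) + 1155 = \left(\frac{1}{32} \cdot 15 + \frac{1}{2} \left(- \frac{1}{15}\right) 3\right) + 1155 = \left(\frac{1}{32} \cdot 15 - \frac{1}{10}\right) + 1155 = \left(\frac{15}{32} - \frac{1}{10}\right) + 1155 = \frac{59}{160} + 1155 = \frac{184859}{160}$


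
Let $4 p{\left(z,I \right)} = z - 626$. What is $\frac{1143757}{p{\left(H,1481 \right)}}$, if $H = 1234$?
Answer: $\frac{1143757}{152} \approx 7524.7$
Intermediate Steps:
$p{\left(z,I \right)} = - \frac{313}{2} + \frac{z}{4}$ ($p{\left(z,I \right)} = \frac{z - 626}{4} = \frac{-626 + z}{4} = - \frac{313}{2} + \frac{z}{4}$)
$\frac{1143757}{p{\left(H,1481 \right)}} = \frac{1143757}{- \frac{313}{2} + \frac{1}{4} \cdot 1234} = \frac{1143757}{- \frac{313}{2} + \frac{617}{2}} = \frac{1143757}{152}$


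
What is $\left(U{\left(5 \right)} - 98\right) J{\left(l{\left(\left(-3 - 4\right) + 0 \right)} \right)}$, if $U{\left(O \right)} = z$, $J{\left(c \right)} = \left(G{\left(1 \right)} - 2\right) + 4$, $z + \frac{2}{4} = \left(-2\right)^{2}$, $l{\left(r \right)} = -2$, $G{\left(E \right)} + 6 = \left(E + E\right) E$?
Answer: $189$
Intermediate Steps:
$G{\left(E \right)} = -6 + 2 E^{2}$ ($G{\left(E \right)} = -6 + \left(E + E\right) E = -6 + 2 E E = -6 + 2 E^{2}$)
$z = \frac{7}{2}$ ($z = - \frac{1}{2} + \left(-2\right)^{2} = - \frac{1}{2} + 4 = \frac{7}{2} \approx 3.5$)
$J{\left(c \right)} = -2$ ($J{\left(c \right)} = \left(\left(-6 + 2 \cdot 1^{2}\right) - 2\right) + 4 = \left(\left(-6 + 2 \cdot 1\right) - 2\right) + 4 = \left(\left(-6 + 2\right) - 2\right) + 4 = \left(-4 - 2\right) + 4 = -6 + 4 = -2$)
$U{\left(O \right)} = \frac{7}{2}$
$\left(U{\left(5 \right)} - 98\right) J{\left(l{\left(\left(-3 - 4\right) + 0 \right)} \right)} = \left(\frac{7}{2} - 98\right) \left(-2\right) = \left(- \frac{189}{2}\right) \left(-2\right) = 189$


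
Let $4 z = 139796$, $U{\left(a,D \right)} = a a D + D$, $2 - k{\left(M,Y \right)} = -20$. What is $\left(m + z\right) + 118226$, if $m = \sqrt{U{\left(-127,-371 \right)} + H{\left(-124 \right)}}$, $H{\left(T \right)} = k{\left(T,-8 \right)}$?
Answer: $153175 + 12 i \sqrt{41557} \approx 1.5318 \cdot 10^{5} + 2446.3 i$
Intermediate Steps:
$k{\left(M,Y \right)} = 22$ ($k{\left(M,Y \right)} = 2 - -20 = 2 + 20 = 22$)
$U{\left(a,D \right)} = D + D a^{2}$ ($U{\left(a,D \right)} = a^{2} D + D = D a^{2} + D = D + D a^{2}$)
$z = 34949$ ($z = \frac{1}{4} \cdot 139796 = 34949$)
$H{\left(T \right)} = 22$
$m = 12 i \sqrt{41557}$ ($m = \sqrt{- 371 \left(1 + \left(-127\right)^{2}\right) + 22} = \sqrt{- 371 \left(1 + 16129\right) + 22} = \sqrt{\left(-371\right) 16130 + 22} = \sqrt{-5984230 + 22} = \sqrt{-5984208} = 12 i \sqrt{41557} \approx 2446.3 i$)
$\left(m + z\right) + 118226 = \left(12 i \sqrt{41557} + 34949\right) + 118226 = \left(34949 + 12 i \sqrt{41557}\right) + 118226 = 153175 + 12 i \sqrt{41557}$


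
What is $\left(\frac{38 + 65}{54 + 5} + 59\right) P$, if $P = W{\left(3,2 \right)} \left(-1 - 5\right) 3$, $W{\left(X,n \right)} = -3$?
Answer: $\frac{193536}{59} \approx 3280.3$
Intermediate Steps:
$P = 54$ ($P = - 3 \left(-1 - 5\right) 3 = \left(-3\right) \left(-6\right) 3 = 18 \cdot 3 = 54$)
$\left(\frac{38 + 65}{54 + 5} + 59\right) P = \left(\frac{38 + 65}{54 + 5} + 59\right) 54 = \left(\frac{103}{59} + 59\right) 54 = \frac{3584}{59} \cdot 54 = \frac{193536}{59}$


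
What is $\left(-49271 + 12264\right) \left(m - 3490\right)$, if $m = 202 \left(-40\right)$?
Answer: $428170990$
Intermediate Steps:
$m = -8080$
$\left(-49271 + 12264\right) \left(m - 3490\right) = \left(-49271 + 12264\right) \left(-8080 - 3490\right) = \left(-37007\right) \left(-11570\right) = 428170990$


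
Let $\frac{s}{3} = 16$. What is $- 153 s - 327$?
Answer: $-7671$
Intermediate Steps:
$s = 48$ ($s = 3 \cdot 16 = 48$)
$- 153 s - 327 = \left(-153\right) 48 - 327 = -7344 - 327 = -7671$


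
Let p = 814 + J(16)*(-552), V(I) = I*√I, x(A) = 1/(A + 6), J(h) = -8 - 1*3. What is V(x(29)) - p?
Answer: -6886 + √35/1225 ≈ -6886.0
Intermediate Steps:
J(h) = -11 (J(h) = -8 - 3 = -11)
x(A) = 1/(6 + A)
V(I) = I^(3/2)
p = 6886 (p = 814 - 11*(-552) = 814 + 6072 = 6886)
V(x(29)) - p = (1/(6 + 29))^(3/2) - 1*6886 = (1/35)^(3/2) - 6886 = √35/1225 - 6886 = -6886 + √35/1225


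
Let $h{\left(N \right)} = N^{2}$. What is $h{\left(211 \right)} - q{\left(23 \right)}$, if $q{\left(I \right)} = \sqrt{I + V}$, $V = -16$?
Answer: $44521 - \sqrt{7} \approx 44518.0$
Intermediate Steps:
$q{\left(I \right)} = \sqrt{-16 + I}$ ($q{\left(I \right)} = \sqrt{I - 16} = \sqrt{-16 + I}$)
$h{\left(211 \right)} - q{\left(23 \right)} = 211^{2} - \sqrt{-16 + 23} = 44521 - \sqrt{7}$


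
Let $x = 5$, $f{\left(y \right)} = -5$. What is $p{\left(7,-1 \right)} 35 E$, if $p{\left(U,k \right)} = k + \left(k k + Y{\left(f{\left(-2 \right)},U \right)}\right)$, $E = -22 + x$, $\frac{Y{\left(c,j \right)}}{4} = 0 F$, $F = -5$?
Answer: $0$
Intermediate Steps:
$Y{\left(c,j \right)} = 0$ ($Y{\left(c,j \right)} = 4 \cdot 0 \left(-5\right) = 4 \cdot 0 = 0$)
$E = -17$ ($E = -22 + 5 = -17$)
$p{\left(U,k \right)} = k + k^{2}$ ($p{\left(U,k \right)} = k + \left(k k + 0\right) = k + \left(k^{2} + 0\right) = k + k^{2}$)
$p{\left(7,-1 \right)} 35 E = - (1 - 1) 35 \left(-17\right) = \left(-1\right) 0 \cdot 35 \left(-17\right) = 0 \cdot 35 \left(-17\right) = 0 \left(-17\right) = 0$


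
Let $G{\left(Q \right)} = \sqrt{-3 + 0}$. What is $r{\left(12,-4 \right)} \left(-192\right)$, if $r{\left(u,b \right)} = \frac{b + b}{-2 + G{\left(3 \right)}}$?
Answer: $- \frac{3072}{7} - \frac{1536 i \sqrt{3}}{7} \approx -438.86 - 380.06 i$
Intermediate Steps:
$G{\left(Q \right)} = i \sqrt{3}$ ($G{\left(Q \right)} = \sqrt{-3} = i \sqrt{3}$)
$r{\left(u,b \right)} = \frac{2 b}{-2 + i \sqrt{3}}$ ($r{\left(u,b \right)} = \frac{b + b}{-2 + i \sqrt{3}} = \frac{2 b}{-2 + i \sqrt{3}}$)
$r{\left(12,-4 \right)} \left(-192\right) = \left(\left(- \frac{4}{7}\right) \left(-4\right) - \frac{2}{7} i \left(-4\right) \sqrt{3}\right) \left(-192\right) = \left(\frac{16}{7} + \frac{8 i \sqrt{3}}{7}\right) \left(-192\right) = - \frac{3072}{7} - \frac{1536 i \sqrt{3}}{7}$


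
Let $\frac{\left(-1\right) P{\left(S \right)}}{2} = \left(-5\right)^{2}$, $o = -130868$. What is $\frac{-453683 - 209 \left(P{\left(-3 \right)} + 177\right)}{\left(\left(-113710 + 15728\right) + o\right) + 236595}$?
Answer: $- \frac{480226}{7745} \approx -62.005$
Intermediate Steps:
$P{\left(S \right)} = -50$ ($P{\left(S \right)} = - 2 \left(-5\right)^{2} = \left(-2\right) 25 = -50$)
$\frac{-453683 - 209 \left(P{\left(-3 \right)} + 177\right)}{\left(\left(-113710 + 15728\right) + o\right) + 236595} = \frac{-453683 - 209 \left(-50 + 177\right)}{\left(\left(-113710 + 15728\right) - 130868\right) + 236595} = \frac{-453683 - 26543}{\left(-97982 - 130868\right) + 236595} = \frac{-453683 - 26543}{-228850 + 236595} = - \frac{480226}{7745}$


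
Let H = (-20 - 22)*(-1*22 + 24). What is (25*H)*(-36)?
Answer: 75600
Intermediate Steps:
H = -84 (H = -42*(-22 + 24) = -42*2 = -84)
(25*H)*(-36) = (25*(-84))*(-36) = -2100*(-36) = 75600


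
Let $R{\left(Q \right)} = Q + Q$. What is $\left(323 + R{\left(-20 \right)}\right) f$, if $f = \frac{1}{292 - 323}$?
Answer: $- \frac{283}{31} \approx -9.129$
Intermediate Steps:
$f = - \frac{1}{31}$ ($f = \frac{1}{-31} = - \frac{1}{31} \approx -0.032258$)
$R{\left(Q \right)} = 2 Q$
$\left(323 + R{\left(-20 \right)}\right) f = \left(323 + 2 \left(-20\right)\right) \left(- \frac{1}{31}\right) = \left(323 - 40\right) \left(- \frac{1}{31}\right) = 283 \left(- \frac{1}{31}\right) = - \frac{283}{31}$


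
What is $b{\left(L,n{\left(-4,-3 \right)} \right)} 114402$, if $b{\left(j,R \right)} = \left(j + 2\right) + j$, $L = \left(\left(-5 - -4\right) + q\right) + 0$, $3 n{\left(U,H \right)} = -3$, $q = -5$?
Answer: $-1144020$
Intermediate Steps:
$n{\left(U,H \right)} = -1$ ($n{\left(U,H \right)} = \frac{1}{3} \left(-3\right) = -1$)
$L = -6$ ($L = \left(\left(-5 - -4\right) - 5\right) + 0 = \left(\left(-5 + 4\right) - 5\right) + 0 = \left(-1 - 5\right) + 0 = -6 + 0 = -6$)
$b{\left(j,R \right)} = 2 + 2 j$ ($b{\left(j,R \right)} = \left(2 + j\right) + j = 2 + 2 j$)
$b{\left(L,n{\left(-4,-3 \right)} \right)} 114402 = \left(2 + 2 \left(-6\right)\right) 114402 = \left(2 - 12\right) 114402 = \left(-10\right) 114402 = -1144020$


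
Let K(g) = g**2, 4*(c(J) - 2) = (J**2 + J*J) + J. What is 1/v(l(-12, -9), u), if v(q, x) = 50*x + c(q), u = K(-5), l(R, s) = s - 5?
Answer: 2/2693 ≈ 0.00074267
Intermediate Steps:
l(R, s) = -5 + s
c(J) = 2 + J**2/2 + J/4 (c(J) = 2 + ((J**2 + J*J) + J)/4 = 2 + ((J**2 + J**2) + J)/4 = 2 + (2*J**2 + J)/4 = 2 + (J + 2*J**2)/4 = 2 + (J**2/2 + J/4) = 2 + J**2/2 + J/4)
u = 25 (u = (-5)**2 = 25)
v(q, x) = 2 + q**2/2 + 50*x + q/4 (v(q, x) = 50*x + (2 + q**2/2 + q/4) = 2 + q**2/2 + 50*x + q/4)
1/v(l(-12, -9), u) = 1/(2 + (-5 - 9)**2/2 + 50*25 + (-5 - 9)/4) = 1/(2 + (1/2)*(-14)**2 + 1250 + (1/4)*(-14)) = 1/(2 + (1/2)*196 + 1250 - 7/2) = 1/(2 + 98 + 1250 - 7/2) = 1/(2693/2) = 2/2693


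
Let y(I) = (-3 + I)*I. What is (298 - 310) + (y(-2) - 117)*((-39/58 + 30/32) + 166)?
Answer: -8260297/464 ≈ -17802.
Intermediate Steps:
y(I) = I*(-3 + I)
(298 - 310) + (y(-2) - 117)*((-39/58 + 30/32) + 166) = (298 - 310) + (-2*(-3 - 2) - 117)*((-39/58 + 30/32) + 166) = -12 + (-2*(-5) - 117)*((-39*1/58 + 30*(1/32)) + 166) = -12 + (10 - 117)*((-39/58 + 15/16) + 166) = -12 - 107*(123/464 + 166) = -12 - 107*77147/464 = -12 - 8254729/464 = -8260297/464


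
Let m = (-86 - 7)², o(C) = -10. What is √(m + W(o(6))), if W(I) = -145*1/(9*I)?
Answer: √311422/6 ≈ 93.009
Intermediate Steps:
m = 8649 (m = (-93)² = 8649)
W(I) = -145/(9*I) (W(I) = -145*1/(9*I) = -145/(9*I))
√(m + W(o(6))) = √(8649 - 145/9/(-10)) = √(8649 - 145/9*(-⅒)) = √(8649 + 29/18) = √(155711/18) = √311422/6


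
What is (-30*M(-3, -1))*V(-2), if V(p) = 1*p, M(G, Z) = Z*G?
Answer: 180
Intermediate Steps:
M(G, Z) = G*Z
V(p) = p
(-30*M(-3, -1))*V(-2) = -(-90)*(-1)*(-2) = -30*3*(-2) = -90*(-2) = 180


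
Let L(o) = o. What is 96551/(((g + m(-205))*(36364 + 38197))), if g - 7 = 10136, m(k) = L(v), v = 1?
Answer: 96551/756346784 ≈ 0.00012765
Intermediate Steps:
m(k) = 1
g = 10143 (g = 7 + 10136 = 10143)
96551/(((g + m(-205))*(36364 + 38197))) = 96551/(((10143 + 1)*(36364 + 38197))) = 96551/((10144*74561)) = 96551/756346784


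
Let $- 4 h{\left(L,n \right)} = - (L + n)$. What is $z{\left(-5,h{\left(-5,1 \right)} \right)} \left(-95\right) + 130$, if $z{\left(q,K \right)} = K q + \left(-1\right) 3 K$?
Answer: $-630$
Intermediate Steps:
$h{\left(L,n \right)} = \frac{L}{4} + \frac{n}{4}$ ($h{\left(L,n \right)} = - \frac{\left(-1\right) \left(L + n\right)}{4} = - \frac{- L - n}{4} = \frac{L}{4} + \frac{n}{4}$)
$z{\left(q,K \right)} = - 3 K + K q$ ($z{\left(q,K \right)} = K q - 3 K = - 3 K + K q$)
$z{\left(-5,h{\left(-5,1 \right)} \right)} \left(-95\right) + 130 = \left(\frac{1}{4} \left(-5\right) + \frac{1}{4} \cdot 1\right) \left(-3 - 5\right) \left(-95\right) + 130 = \left(- \frac{5}{4} + \frac{1}{4}\right) \left(-8\right) \left(-95\right) + 130 = \left(-1\right) \left(-8\right) \left(-95\right) + 130 = 8 \left(-95\right) + 130 = -760 + 130 = -630$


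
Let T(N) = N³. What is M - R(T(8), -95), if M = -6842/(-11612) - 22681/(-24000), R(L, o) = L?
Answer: -35565169057/69672000 ≈ -510.47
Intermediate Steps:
M = 106894943/69672000 (M = -6842*(-1/11612) - 22681*(-1/24000) = 3421/5806 + 22681/24000 = 106894943/69672000 ≈ 1.5343)
M - R(T(8), -95) = 106894943/69672000 - 1*8³ = 106894943/69672000 - 1*512 = 106894943/69672000 - 512 = -35565169057/69672000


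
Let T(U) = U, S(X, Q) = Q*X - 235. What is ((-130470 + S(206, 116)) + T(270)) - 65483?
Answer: -172022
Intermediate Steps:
S(X, Q) = -235 + Q*X
((-130470 + S(206, 116)) + T(270)) - 65483 = ((-130470 + (-235 + 116*206)) + 270) - 65483 = ((-130470 + (-235 + 23896)) + 270) - 65483 = ((-130470 + 23661) + 270) - 65483 = (-106809 + 270) - 65483 = -106539 - 65483 = -172022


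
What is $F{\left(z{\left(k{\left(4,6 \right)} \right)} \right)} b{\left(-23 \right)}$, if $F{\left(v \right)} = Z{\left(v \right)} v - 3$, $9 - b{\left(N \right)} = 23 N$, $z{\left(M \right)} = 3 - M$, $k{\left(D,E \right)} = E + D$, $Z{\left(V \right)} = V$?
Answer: $24748$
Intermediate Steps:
$k{\left(D,E \right)} = D + E$
$b{\left(N \right)} = 9 - 23 N$
$F{\left(v \right)} = -3 + v^{2}$ ($F{\left(v \right)} = v v - 3 = v^{2} - 3 = -3 + v^{2}$)
$F{\left(z{\left(k{\left(4,6 \right)} \right)} \right)} b{\left(-23 \right)} = \left(-3 + \left(3 - \left(4 + 6\right)\right)^{2}\right) \left(9 - -529\right) = \left(-3 + \left(3 - 10\right)^{2}\right) \left(9 + 529\right) = \left(-3 + \left(3 - 10\right)^{2}\right) 538 = \left(-3 + \left(-7\right)^{2}\right) 538 = \left(-3 + 49\right) 538 = 46 \cdot 538 = 24748$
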